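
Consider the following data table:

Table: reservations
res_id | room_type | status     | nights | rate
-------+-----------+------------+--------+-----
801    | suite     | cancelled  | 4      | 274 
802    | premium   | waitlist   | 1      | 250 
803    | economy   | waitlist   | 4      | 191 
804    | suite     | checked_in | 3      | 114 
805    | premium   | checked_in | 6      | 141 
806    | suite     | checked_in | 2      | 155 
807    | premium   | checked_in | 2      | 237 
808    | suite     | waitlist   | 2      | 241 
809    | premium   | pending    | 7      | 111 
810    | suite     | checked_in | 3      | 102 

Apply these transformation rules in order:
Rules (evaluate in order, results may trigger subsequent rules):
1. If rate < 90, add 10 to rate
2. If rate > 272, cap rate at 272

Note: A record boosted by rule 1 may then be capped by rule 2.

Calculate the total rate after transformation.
1814

Step 1: Apply rule 1 to records with rate < 90
  - 0 records get bonus of 10
  - Of these, 0 records then exceed 272 and get capped
Step 2: Apply rule 2 to records with rate > 272
  - 1 records (original) are capped
Step 3: Calculate final sum = 1814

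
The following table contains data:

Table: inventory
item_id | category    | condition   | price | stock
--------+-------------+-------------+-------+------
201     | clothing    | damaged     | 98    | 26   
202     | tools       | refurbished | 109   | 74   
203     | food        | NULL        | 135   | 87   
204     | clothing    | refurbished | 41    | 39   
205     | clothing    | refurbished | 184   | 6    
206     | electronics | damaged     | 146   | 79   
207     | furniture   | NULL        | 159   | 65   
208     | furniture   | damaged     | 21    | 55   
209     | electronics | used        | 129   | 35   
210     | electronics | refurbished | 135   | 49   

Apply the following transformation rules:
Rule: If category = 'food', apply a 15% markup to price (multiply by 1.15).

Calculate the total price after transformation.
1177.25

Step 1: Records with category = 'food' have total price = 135
Step 2: Apply multiplier: 135 × 1.15 = 155.25
Step 3: Other records total: 1022
Step 4: Final sum = 155.25 + 1022 = 1177.25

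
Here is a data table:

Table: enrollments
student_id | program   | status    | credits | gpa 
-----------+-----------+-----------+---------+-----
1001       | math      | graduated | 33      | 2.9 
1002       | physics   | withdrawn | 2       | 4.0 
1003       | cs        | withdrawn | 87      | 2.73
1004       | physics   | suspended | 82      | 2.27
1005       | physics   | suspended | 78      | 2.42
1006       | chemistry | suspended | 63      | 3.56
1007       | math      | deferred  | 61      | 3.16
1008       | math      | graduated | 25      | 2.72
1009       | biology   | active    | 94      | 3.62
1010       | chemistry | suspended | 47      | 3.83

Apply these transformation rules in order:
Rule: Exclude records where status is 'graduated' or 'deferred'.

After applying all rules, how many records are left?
7

Step 1: Count records to exclude
  - 2 (graduated) + 1 (deferred) = 3 records
Step 2: Total records: 10
Step 3: Remaining = 10 - 3 = 7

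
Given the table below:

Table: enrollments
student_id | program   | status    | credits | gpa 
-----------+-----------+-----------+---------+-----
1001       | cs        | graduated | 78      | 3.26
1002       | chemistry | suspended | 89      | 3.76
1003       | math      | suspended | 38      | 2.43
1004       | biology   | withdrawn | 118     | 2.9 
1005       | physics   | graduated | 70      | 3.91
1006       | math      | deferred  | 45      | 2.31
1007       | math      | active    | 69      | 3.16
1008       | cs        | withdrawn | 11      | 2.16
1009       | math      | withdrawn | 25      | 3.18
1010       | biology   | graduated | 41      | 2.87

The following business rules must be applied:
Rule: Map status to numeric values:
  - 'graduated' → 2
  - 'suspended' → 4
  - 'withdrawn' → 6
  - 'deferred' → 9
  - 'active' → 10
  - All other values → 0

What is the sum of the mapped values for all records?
51

Step 1: Apply mapping to each record
Step 2: Count by status:
  'graduated': 3 records × 2 = 6
  'suspended': 2 records × 4 = 8
  'withdrawn': 3 records × 6 = 18
  'deferred': 1 records × 9 = 9
  'active': 1 records × 10 = 10
Step 3: Sum all mapped values = 51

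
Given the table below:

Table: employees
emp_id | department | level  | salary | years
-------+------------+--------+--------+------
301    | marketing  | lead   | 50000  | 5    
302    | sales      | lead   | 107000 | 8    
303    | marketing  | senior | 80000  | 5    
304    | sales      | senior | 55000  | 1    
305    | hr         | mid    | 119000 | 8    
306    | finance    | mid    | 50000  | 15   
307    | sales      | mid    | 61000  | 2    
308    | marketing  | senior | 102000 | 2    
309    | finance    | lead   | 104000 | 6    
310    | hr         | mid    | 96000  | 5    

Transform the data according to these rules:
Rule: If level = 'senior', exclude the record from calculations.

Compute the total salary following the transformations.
587000

Step 1: Identify records where level = 'senior'
Step 2: The excluded records sum to 237000
Step 3: Original total salary = 824000
Step 4: Remaining total = 824000 - 237000 = 587000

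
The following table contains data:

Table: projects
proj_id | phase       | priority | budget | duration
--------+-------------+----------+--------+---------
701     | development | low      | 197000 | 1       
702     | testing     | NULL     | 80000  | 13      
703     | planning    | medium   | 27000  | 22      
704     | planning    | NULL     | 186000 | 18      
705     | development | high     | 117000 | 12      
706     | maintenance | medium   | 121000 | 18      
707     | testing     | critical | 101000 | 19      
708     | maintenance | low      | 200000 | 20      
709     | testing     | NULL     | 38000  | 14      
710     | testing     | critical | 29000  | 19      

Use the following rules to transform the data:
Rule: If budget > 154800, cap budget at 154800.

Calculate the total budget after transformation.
977400

Step 1: 3 records have budget > 154800
Step 2: These records originally summed to 583000
Step 3: After capping: 3 × 154800 = 464400
Step 4: Unaffected records sum: 513000
Step 5: Final sum = 464400 + 513000 = 977400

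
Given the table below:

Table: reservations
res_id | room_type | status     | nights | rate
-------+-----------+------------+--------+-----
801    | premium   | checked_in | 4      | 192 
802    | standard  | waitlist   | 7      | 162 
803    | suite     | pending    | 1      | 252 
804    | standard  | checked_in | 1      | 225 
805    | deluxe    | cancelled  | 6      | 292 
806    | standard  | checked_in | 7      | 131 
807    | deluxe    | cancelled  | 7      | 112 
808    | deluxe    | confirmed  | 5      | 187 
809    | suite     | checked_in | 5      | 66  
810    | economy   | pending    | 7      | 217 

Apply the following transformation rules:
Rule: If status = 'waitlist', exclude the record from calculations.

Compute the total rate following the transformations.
1674

Step 1: Identify records where status = 'waitlist'
Step 2: The excluded records sum to 162
Step 3: Original total rate = 1836
Step 4: Remaining total = 1836 - 162 = 1674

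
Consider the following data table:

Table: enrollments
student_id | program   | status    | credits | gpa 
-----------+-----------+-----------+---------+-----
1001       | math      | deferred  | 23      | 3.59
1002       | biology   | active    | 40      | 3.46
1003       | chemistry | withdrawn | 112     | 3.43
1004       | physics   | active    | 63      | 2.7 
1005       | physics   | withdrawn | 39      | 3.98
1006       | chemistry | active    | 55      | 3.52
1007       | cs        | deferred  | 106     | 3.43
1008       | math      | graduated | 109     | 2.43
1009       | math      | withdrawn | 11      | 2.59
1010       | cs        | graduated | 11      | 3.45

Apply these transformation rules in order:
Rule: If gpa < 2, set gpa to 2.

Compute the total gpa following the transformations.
32.58

Step 1: 0 records have gpa < 2
Step 2: These records originally summed to 0
Step 3: After setting to minimum: 0 × 2 = 0
Step 4: Unaffected records sum: 32.58
Step 5: Final sum = 0 + 32.58 = 32.58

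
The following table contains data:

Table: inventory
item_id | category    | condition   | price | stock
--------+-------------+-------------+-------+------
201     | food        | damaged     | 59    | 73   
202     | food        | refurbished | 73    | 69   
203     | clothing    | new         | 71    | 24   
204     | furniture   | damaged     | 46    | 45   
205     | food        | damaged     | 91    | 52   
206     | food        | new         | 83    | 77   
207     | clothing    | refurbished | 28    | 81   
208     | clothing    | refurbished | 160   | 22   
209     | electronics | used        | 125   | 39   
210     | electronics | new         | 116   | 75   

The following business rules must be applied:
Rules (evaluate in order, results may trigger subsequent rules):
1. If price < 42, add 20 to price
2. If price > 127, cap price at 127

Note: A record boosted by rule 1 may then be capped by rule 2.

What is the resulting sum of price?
839

Step 1: Apply rule 1 to records with price < 42
  - 1 records get bonus of 20
  - Of these, 0 records then exceed 127 and get capped
Step 2: Apply rule 2 to records with price > 127
  - 1 records (original) are capped
Step 3: Calculate final sum = 839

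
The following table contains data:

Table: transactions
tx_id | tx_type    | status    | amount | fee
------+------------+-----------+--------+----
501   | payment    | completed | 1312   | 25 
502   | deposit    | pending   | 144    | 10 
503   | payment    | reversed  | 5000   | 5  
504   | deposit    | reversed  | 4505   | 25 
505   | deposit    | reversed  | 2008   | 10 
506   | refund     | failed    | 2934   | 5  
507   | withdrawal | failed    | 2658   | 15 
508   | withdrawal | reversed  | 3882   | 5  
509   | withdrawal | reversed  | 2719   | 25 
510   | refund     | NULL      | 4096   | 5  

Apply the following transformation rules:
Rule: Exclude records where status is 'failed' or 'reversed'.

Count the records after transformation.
3

Step 1: Count records to exclude
  - 2 (failed) + 5 (reversed) = 7 records
Step 2: Total records: 10
Step 3: Remaining = 10 - 7 = 3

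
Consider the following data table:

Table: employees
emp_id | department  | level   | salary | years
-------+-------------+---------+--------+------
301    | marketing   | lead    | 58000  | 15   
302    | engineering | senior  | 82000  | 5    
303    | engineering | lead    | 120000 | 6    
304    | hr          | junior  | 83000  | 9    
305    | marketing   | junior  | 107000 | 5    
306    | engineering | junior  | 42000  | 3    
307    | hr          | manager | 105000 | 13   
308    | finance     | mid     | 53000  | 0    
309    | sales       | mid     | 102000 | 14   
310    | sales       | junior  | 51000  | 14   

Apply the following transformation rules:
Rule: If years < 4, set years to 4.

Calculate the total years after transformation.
89

Step 1: 2 records have years < 4
Step 2: These records originally summed to 3
Step 3: After setting to minimum: 2 × 4 = 8
Step 4: Unaffected records sum: 81
Step 5: Final sum = 8 + 81 = 89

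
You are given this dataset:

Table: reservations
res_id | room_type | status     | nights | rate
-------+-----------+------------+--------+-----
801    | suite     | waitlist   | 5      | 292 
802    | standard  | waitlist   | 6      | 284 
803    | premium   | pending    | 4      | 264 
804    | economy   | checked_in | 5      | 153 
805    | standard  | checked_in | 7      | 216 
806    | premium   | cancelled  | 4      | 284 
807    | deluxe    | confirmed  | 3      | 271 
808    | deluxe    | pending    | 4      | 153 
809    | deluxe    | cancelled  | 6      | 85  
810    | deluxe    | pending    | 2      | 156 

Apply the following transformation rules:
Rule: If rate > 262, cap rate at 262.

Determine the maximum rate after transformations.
262

Step 1: Original maximum rate = 292
Step 2: Apply cap at 262
Step 3: 5 records had rate > 262 and were capped
Step 4: Maximum after transformation = 262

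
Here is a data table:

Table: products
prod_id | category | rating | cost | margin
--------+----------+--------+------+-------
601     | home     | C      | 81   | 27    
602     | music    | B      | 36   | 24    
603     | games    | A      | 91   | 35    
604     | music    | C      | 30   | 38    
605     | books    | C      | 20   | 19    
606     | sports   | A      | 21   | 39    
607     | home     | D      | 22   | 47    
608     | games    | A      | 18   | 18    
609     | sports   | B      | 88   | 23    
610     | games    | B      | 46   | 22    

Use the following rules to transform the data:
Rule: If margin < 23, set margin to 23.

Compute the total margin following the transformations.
302

Step 1: 3 records have margin < 23
Step 2: These records originally summed to 59
Step 3: After setting to minimum: 3 × 23 = 69
Step 4: Unaffected records sum: 233
Step 5: Final sum = 69 + 233 = 302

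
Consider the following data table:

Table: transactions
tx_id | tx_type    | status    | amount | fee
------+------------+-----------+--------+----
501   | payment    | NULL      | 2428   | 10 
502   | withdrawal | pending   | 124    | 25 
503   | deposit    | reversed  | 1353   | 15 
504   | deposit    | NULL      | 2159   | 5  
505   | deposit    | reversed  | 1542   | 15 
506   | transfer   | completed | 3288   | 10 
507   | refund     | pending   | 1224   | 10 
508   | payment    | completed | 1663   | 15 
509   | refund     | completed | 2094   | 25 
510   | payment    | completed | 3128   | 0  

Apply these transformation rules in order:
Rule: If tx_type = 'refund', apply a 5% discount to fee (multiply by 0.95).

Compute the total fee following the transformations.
128.25

Step 1: Records with tx_type = 'refund' have total fee = 35
Step 2: Apply multiplier: 35 × 0.95 = 33.25
Step 3: Other records total: 95
Step 4: Final sum = 33.25 + 95 = 128.25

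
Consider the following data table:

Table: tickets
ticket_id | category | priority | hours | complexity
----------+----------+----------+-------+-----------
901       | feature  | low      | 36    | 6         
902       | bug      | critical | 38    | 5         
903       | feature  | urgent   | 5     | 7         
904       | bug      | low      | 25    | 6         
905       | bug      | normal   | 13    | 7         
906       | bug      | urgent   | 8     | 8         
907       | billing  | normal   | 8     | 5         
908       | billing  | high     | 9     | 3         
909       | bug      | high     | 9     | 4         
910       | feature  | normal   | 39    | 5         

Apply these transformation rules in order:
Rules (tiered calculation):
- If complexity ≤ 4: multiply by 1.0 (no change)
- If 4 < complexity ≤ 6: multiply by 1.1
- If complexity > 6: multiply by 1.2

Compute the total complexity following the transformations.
63.1

Step 1: Tier 1 (complexity ≤ 4): 2 records, sum = 7 × 1.0 = 7.0
Step 2: Tier 2 (4 < complexity ≤ 6): 5 records, sum = 27 × 1.1 = 29.7
Step 3: Tier 3 (complexity > 6): 3 records, sum = 22 × 1.2 = 26.4
Step 4: Final sum = 7.0 + 29.7 + 26.4 = 63.1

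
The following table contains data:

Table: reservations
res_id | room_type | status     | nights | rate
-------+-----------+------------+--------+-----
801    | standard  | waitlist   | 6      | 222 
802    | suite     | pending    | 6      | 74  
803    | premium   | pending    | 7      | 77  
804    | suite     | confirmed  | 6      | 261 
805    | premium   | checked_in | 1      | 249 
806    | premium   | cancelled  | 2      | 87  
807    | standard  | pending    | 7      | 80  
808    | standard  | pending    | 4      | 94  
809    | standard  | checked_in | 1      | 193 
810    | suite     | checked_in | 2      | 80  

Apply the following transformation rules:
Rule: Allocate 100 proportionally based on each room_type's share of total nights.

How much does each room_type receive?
premium: 23.81, standard: 42.86, suite: 33.33

Step 1: Calculate total nights = 42
Step 2: Calculate each room_type's proportion:
  premium: 10/42 = 23.81% → 23.81
  standard: 18/42 = 42.86% → 42.86
  suite: 14/42 = 33.33% → 33.33
Step 3: Verify: sum of allocations ≈ 100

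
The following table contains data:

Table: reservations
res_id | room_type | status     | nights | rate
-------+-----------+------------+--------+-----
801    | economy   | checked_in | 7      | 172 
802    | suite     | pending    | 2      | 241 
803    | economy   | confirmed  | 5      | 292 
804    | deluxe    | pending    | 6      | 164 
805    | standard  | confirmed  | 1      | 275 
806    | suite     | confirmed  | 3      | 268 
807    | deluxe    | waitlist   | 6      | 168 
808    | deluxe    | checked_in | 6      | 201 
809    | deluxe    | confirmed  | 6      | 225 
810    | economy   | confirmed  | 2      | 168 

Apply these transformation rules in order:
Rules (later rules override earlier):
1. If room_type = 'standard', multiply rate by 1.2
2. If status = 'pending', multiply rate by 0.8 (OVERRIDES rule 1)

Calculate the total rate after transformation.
2148.0

Step 1: Rule 2 takes priority for records with status = 'pending'
  - 2 records: 405 × 0.8 = 324.0
Step 2: Rule 1 applies to remaining records with room_type = 'standard'
  - 1 records: 275 × 1.2 = 330.0
Step 3: Other records unchanged: 1494
Step 4: Final sum = 324.0 + 330.0 + 1494 = 2148.0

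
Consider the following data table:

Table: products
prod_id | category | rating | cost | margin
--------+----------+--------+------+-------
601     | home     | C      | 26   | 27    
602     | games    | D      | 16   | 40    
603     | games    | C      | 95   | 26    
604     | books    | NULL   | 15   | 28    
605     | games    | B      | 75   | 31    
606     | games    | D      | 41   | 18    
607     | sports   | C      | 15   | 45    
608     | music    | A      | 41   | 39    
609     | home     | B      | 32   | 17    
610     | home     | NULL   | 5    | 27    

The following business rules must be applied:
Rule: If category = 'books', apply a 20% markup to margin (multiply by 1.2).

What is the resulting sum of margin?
303.6

Step 1: Records with category = 'books' have total margin = 28
Step 2: Apply multiplier: 28 × 1.2 = 33.6
Step 3: Other records total: 270
Step 4: Final sum = 33.6 + 270 = 303.6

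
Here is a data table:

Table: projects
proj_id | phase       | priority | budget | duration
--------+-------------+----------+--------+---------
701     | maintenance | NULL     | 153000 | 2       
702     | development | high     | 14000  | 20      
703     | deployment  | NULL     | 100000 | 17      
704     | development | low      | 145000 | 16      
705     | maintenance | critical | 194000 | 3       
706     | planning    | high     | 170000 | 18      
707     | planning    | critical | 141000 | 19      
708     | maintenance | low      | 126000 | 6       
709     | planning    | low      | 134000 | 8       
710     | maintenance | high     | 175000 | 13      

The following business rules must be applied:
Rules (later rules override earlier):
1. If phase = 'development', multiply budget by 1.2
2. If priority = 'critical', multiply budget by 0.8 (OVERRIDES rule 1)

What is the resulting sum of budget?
1316800.0

Step 1: Rule 2 takes priority for records with priority = 'critical'
  - 2 records: 335000 × 0.8 = 268000.0
Step 2: Rule 1 applies to remaining records with phase = 'development'
  - 2 records: 159000 × 1.2 = 190800.0
Step 3: Other records unchanged: 858000
Step 4: Final sum = 268000.0 + 190800.0 + 858000 = 1316800.0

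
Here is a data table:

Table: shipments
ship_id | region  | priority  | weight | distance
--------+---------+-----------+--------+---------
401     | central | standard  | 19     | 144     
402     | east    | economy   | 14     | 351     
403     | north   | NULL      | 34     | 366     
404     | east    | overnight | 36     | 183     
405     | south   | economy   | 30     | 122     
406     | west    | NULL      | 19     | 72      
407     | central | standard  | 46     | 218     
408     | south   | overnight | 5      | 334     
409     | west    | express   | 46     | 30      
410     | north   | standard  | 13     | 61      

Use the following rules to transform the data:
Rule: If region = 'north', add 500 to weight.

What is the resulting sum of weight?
1262

Step 1: Count records where region = 'north': 2
Step 2: Total bonus added: 2 × 500 = 1000
Step 3: Original sum of weight: 262
Step 4: Final sum = 262 + 1000 = 1262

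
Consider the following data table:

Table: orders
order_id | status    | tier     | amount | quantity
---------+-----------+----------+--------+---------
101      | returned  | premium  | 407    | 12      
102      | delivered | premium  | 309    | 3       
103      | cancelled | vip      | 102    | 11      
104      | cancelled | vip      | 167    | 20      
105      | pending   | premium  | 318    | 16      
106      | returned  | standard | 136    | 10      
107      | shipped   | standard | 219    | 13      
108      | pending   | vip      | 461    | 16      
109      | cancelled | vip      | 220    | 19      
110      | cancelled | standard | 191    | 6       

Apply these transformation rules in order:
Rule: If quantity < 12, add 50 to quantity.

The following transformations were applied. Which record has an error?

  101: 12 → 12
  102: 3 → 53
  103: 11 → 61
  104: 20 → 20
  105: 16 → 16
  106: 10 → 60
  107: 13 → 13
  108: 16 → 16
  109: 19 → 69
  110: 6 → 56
Record 109 has an error. The correct transformed value should be 19, not 69.

Step 1: Check each record against the rule
Step 2: Record 109 has quantity = 19
Step 3: Since 19 >= 12, the bonus should not have been applied
Step 4: Correct value = 19, but claimed value = 69
Conclusion: Record 109 has the error.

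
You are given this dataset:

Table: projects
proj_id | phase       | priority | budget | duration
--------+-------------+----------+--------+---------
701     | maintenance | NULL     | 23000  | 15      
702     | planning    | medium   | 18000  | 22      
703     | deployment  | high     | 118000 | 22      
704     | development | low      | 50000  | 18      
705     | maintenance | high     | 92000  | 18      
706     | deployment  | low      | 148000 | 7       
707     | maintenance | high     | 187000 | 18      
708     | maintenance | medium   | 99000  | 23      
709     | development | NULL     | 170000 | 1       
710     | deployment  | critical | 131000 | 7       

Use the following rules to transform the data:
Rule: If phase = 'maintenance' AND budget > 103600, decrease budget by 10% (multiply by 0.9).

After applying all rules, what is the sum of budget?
1017300.0

Step 1: Find records where phase = 'maintenance' AND budget > 103600
Step 2: 1 records match, summing to 187000
Step 3: After multiplier: 187000 × 0.9 = 168300.0
Step 4: Unaffected records sum: 849000
Step 5: Final sum = 168300.0 + 849000 = 1017300.0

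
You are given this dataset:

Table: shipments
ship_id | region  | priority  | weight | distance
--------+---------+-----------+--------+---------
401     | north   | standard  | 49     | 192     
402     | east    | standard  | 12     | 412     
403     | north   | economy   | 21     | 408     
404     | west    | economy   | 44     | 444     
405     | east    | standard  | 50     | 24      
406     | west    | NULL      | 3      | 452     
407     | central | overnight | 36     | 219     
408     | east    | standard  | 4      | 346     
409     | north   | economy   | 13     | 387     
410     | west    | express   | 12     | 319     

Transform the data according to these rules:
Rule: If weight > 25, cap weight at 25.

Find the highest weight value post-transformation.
25

Step 1: Original maximum weight = 50
Step 2: Apply cap at 25
Step 3: 4 records had weight > 25 and were capped
Step 4: Maximum after transformation = 25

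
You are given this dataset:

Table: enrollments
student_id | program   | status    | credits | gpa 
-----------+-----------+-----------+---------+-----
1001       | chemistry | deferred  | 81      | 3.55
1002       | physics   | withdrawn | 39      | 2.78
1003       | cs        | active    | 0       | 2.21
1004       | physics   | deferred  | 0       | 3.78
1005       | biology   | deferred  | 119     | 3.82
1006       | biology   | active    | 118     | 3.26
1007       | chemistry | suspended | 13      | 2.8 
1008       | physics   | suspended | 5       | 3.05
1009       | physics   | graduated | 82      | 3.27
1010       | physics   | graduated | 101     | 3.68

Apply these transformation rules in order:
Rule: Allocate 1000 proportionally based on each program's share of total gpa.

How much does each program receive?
biology: 219.88, chemistry: 197.2, cs: 68.63, physics: 514.29

Step 1: Calculate total gpa = 32.2
Step 2: Calculate each program's proportion:
  biology: 7.08/32.2 = 21.99% → 219.88
  chemistry: 6.35/32.2 = 19.72% → 197.2
  cs: 2.21/32.2 = 6.86% → 68.63
  physics: 16.56/32.2 = 51.43% → 514.29
Step 3: Verify: sum of allocations ≈ 1000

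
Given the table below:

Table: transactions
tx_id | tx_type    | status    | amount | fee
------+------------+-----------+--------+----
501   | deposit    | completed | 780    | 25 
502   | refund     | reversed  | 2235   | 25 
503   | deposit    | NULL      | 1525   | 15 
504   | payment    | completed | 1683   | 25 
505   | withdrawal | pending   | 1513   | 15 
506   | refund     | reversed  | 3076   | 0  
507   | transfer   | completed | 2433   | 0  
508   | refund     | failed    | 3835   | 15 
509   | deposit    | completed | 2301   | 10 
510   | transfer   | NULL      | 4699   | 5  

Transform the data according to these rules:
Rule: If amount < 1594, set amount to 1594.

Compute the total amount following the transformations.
25044

Step 1: 3 records have amount < 1594
Step 2: These records originally summed to 3818
Step 3: After setting to minimum: 3 × 1594 = 4782
Step 4: Unaffected records sum: 20262
Step 5: Final sum = 4782 + 20262 = 25044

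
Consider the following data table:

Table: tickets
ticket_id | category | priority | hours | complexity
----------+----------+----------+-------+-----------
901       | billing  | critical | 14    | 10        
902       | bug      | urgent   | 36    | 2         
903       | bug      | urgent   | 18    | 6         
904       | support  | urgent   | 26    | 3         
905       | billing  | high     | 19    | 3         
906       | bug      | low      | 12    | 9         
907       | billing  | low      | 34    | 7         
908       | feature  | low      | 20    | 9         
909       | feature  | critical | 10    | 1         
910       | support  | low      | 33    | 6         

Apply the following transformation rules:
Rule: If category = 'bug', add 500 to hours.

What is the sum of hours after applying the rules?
1722

Step 1: Count records where category = 'bug': 3
Step 2: Total bonus added: 3 × 500 = 1500
Step 3: Original sum of hours: 222
Step 4: Final sum = 222 + 1500 = 1722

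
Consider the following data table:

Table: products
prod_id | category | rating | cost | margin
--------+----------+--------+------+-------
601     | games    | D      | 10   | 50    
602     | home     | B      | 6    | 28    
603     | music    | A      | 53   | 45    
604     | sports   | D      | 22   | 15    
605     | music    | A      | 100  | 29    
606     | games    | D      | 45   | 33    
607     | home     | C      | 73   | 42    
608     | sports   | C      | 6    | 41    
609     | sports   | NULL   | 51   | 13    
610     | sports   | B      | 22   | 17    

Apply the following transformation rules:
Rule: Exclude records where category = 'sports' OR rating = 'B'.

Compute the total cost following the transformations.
281

Step 1: Find records where category = 'sports' OR rating = 'B'
Step 2: 5 records match, summing to 107
Step 3: Original sum: 388
Step 4: Remaining sum = 388 - 107 = 281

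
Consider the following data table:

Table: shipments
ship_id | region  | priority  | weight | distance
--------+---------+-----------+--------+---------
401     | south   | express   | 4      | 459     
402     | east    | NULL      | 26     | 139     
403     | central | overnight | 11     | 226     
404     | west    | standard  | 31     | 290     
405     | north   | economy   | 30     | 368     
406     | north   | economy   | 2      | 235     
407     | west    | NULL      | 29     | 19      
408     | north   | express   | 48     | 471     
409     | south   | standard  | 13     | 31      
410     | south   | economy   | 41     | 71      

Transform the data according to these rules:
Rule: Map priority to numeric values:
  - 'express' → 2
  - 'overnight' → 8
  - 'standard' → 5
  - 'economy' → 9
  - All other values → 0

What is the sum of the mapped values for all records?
49

Step 1: Apply mapping to each record
Step 2: Count by status:
  'express': 2 records × 2 = 4
  'overnight': 1 records × 8 = 8
  'standard': 2 records × 5 = 10
  'economy': 3 records × 9 = 27
Step 3: Sum all mapped values = 49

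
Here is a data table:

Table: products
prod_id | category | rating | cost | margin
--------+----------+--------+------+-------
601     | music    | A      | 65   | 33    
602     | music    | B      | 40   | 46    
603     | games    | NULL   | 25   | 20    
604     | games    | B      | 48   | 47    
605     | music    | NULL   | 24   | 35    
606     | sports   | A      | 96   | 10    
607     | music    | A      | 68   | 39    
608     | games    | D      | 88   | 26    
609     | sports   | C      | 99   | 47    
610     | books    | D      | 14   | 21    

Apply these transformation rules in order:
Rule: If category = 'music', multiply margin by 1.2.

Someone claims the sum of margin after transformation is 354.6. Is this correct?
Yes, the result is correct.

Step 1: Calculate the correct sum after transformation
Step 2: Apply multiplier 1.2 to records where category = 'music'
Step 3: Correct result = 354.6
Step 4: Claimed result = 354.6
Step 5: 354.6 = 354.6 ✓
Conclusion: The claimed result is correct.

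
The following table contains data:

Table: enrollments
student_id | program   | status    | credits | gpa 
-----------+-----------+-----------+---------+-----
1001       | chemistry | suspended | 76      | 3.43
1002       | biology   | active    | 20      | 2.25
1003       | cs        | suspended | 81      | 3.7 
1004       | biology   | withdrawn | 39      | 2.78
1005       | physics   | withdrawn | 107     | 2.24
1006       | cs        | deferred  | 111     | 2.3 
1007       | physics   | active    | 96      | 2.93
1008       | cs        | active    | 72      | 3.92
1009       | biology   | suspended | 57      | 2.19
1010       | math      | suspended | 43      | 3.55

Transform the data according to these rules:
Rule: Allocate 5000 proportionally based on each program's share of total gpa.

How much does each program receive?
biology: 1232.5, chemistry: 585.52, cs: 1693.41, math: 606.01, physics: 882.55

Step 1: Calculate total gpa = 29.29
Step 2: Calculate each program's proportion:
  biology: 7.22/29.29 = 24.65% → 1232.5
  chemistry: 3.43/29.29 = 11.71% → 585.52
  cs: 9.92/29.29 = 33.87% → 1693.41
  math: 3.55/29.29 = 12.12% → 606.01
  physics: 5.17/29.29 = 17.65% → 882.55
Step 3: Verify: sum of allocations ≈ 5000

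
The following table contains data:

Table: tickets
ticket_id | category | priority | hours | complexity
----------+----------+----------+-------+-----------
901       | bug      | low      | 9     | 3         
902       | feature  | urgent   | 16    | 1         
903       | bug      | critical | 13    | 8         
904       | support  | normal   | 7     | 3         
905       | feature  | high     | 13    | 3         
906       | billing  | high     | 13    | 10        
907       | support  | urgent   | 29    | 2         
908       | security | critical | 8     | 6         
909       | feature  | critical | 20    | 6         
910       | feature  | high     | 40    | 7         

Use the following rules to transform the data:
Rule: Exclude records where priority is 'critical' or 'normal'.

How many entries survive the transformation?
6

Step 1: Count records to exclude
  - 3 (critical) + 1 (normal) = 4 records
Step 2: Total records: 10
Step 3: Remaining = 10 - 4 = 6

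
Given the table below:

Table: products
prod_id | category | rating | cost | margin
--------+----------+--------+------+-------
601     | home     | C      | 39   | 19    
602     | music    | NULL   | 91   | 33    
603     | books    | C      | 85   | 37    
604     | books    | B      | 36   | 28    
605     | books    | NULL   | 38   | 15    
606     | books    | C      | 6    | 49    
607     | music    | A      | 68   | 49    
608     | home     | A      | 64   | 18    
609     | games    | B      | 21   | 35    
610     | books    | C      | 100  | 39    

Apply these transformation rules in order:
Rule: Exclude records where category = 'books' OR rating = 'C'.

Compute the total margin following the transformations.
135

Step 1: Find records where category = 'books' OR rating = 'C'
Step 2: 6 records match, summing to 187
Step 3: Original sum: 322
Step 4: Remaining sum = 322 - 187 = 135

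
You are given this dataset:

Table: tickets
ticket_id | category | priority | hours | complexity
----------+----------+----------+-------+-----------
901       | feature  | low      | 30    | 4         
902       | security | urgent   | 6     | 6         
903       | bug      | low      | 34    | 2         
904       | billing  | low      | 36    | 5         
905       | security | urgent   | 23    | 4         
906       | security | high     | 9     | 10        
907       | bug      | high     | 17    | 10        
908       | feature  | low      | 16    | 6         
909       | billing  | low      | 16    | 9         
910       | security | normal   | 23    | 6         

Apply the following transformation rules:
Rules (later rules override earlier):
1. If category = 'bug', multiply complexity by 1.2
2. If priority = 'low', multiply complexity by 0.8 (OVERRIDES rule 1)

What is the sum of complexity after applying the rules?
58.8

Step 1: Rule 2 takes priority for records with priority = 'low'
  - 5 records: 26 × 0.8 = 20.8
Step 2: Rule 1 applies to remaining records with category = 'bug'
  - 1 records: 10 × 1.2 = 12.0
Step 3: Other records unchanged: 26
Step 4: Final sum = 20.8 + 12.0 + 26 = 58.8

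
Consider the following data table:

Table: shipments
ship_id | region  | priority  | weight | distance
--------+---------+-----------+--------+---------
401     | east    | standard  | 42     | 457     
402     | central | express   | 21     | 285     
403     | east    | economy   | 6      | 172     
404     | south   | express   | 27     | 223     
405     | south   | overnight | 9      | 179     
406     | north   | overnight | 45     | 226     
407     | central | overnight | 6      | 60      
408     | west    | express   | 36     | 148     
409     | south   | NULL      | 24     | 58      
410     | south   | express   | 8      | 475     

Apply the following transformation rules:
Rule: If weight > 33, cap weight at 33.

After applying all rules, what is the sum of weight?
200

Step 1: 3 records have weight > 33
Step 2: These records originally summed to 123
Step 3: After capping: 3 × 33 = 99
Step 4: Unaffected records sum: 101
Step 5: Final sum = 99 + 101 = 200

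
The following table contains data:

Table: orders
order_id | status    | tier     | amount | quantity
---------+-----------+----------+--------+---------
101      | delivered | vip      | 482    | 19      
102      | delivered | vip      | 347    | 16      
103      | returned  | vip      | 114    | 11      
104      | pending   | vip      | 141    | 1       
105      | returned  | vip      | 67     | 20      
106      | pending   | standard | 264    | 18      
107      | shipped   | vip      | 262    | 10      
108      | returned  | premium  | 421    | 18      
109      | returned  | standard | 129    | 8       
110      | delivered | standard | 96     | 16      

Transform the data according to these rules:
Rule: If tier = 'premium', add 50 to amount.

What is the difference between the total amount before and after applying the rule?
50

Step 1: Original sum of amount = 2323
Step 2: 1 records have tier = 'premium'
Step 3: Each affected record changes by 50
Step 4: Total change = 1 × 50 = 50
Step 5: New sum = 2323 + 50 = 2373
Step 6: Difference = |2373 - 2323| = 50
        (Sum increased by 50)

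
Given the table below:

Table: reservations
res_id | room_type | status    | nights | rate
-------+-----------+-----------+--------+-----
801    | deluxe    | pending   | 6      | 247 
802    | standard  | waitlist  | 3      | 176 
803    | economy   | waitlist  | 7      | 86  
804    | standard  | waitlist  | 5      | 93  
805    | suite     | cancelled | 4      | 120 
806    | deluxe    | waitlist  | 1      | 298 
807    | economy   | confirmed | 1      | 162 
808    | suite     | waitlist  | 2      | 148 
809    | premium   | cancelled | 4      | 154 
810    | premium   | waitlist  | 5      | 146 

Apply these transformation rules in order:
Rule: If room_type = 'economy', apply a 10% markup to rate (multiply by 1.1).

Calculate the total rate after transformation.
1654.8

Step 1: Records with room_type = 'economy' have total rate = 248
Step 2: Apply multiplier: 248 × 1.1 = 272.8
Step 3: Other records total: 1382
Step 4: Final sum = 272.8 + 1382 = 1654.8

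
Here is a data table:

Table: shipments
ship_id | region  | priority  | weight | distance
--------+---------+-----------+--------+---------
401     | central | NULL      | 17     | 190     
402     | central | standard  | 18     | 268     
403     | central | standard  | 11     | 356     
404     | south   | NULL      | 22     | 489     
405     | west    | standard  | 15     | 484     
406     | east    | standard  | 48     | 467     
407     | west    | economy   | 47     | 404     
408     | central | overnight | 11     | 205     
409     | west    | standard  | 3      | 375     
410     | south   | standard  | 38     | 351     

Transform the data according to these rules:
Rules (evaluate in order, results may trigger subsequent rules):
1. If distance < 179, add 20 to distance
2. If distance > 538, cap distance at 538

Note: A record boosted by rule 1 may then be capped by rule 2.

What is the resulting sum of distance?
3589

Step 1: Apply rule 1 to records with distance < 179
  - 0 records get bonus of 20
  - Of these, 0 records then exceed 538 and get capped
Step 2: Apply rule 2 to records with distance > 538
  - 0 records (original) are capped
Step 3: Calculate final sum = 3589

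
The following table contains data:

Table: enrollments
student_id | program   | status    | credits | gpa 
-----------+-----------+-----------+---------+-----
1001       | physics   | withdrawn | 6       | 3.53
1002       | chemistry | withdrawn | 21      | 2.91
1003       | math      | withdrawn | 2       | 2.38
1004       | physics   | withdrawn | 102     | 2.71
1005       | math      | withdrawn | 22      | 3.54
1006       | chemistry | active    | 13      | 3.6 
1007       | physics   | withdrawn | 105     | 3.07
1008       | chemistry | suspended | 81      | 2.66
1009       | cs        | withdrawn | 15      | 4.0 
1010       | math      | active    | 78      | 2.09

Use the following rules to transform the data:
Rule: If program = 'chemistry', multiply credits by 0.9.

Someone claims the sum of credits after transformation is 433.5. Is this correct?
Yes, the result is correct.

Step 1: Calculate the correct sum after transformation
Step 2: Apply multiplier 0.9 to records where program = 'chemistry'
Step 3: Correct result = 433.5
Step 4: Claimed result = 433.5
Step 5: 433.5 = 433.5 ✓
Conclusion: The claimed result is correct.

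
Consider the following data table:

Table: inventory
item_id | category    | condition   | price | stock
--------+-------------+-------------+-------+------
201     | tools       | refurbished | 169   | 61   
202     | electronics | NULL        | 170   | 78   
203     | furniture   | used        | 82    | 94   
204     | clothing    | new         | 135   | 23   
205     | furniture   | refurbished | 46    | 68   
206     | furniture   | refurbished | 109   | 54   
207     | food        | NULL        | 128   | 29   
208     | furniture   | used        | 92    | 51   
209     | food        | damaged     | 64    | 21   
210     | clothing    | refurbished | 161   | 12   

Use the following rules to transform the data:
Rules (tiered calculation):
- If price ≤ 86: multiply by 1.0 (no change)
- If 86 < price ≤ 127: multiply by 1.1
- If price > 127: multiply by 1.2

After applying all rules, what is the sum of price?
1328.7

Step 1: Tier 1 (price ≤ 86): 3 records, sum = 192 × 1.0 = 192.0
Step 2: Tier 2 (86 < price ≤ 127): 2 records, sum = 201 × 1.1 = 221.1
Step 3: Tier 3 (price > 127): 5 records, sum = 763 × 1.2 = 915.6
Step 4: Final sum = 192.0 + 221.1 + 915.6 = 1328.7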